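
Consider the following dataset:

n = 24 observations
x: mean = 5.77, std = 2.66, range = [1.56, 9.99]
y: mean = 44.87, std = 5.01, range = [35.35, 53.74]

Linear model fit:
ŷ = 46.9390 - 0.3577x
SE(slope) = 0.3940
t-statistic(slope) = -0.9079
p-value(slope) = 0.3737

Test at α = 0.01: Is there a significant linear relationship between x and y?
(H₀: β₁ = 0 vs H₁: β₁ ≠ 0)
Fail to reject H₀: p-value = 0.3737 ≥ α = 0.01. The linear relationship is not significant at the 1% level.

Hypothesis test for the slope coefficient:

H₀: β₁ = 0 (no linear relationship)
H₁: β₁ ≠ 0 (linear relationship exists)

Test statistic: t = β̂₁ / SE(β̂₁) = -0.3577 / 0.3940 = -0.9079

p = 0.3737: how often a slope estimate this far from 0 (in SE units) would arise by chance if β₁ were truly 0.

Decision rule: reject H₀ if p-value < α.
p-value = 0.3737 ≥ α = 0.01 → fail to reject H₀.

There is not sufficient evidence at the 1% significance level to conclude that a linear relationship exists between x and y.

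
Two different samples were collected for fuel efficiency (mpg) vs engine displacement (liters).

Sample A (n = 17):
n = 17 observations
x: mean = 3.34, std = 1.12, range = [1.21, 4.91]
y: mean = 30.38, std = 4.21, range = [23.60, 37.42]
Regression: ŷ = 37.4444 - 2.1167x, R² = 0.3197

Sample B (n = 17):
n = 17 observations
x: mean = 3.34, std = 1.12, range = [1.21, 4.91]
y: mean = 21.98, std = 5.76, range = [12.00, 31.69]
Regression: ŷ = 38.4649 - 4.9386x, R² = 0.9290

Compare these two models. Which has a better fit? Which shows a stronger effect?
Model B has the better fit (R² = 0.9290 vs 0.3197). Model B shows the stronger effect (|β₁| = 4.9386 vs 2.1167).

Model Comparison:

Which explains more variance? (R²)
- Model A: R² = 0.3197 → 31.97% of variance in fuel efficiency explained
- Model B: R² = 0.9290 → 92.90% of variance in fuel efficiency explained
- 0.9290 > 0.3197 → Model B has the better fit

Strength of effect — compare |β₁|:
- Model A: β₁ = -2.1167 → predicted fuel efficiency falls 2.1167 mpg per additional liter of engine displacement
- Model B: β₁ = -4.9386 → predicted fuel efficiency falls 4.9386 mpg per additional liter of engine displacement
- |-2.1167| < |-4.9386| → Model B shows the stronger marginal effect

Note: R² measures how tightly points cluster around the line; β₁ measures how steep the line is — they answer different questions.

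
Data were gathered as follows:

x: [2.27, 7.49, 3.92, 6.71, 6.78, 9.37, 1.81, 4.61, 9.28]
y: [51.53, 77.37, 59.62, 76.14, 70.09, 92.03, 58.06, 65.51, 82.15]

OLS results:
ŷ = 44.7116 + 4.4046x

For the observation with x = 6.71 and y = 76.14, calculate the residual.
Residual = 1.8735

The residual is the difference between the actual value and the predicted value:

Residual = y - ŷ

Step 1: Calculate predicted value
ŷ = 44.7116 + 4.4046 × 6.71
ŷ = 74.2665

Step 2: Calculate residual
Residual = 76.14 - 74.2665
Residual = 1.8735

Sign check: y > ŷ, so the point is above the line and the fit underestimates here.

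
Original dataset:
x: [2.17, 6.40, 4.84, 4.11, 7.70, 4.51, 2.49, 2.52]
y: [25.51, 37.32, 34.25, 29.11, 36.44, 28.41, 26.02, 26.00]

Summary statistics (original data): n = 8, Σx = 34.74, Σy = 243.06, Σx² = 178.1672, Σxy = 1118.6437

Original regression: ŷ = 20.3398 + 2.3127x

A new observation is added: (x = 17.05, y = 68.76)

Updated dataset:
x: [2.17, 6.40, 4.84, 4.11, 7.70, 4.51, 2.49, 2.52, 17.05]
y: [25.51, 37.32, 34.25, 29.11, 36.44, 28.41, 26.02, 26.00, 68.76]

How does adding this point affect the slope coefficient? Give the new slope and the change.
The slope changes from 2.3127 to 2.9070 (change of +0.5943, or +25.7%).

The new point has HIGH LEVERAGE: x = 17.05 is far from the original mean x̄ = 34.74/8 ≈ 4.34 (original range [2.17, 7.70]).

Step 1: Update the sums with the new point (n goes from 8 to 9)
Σx  = 34.74 + 17.05 = 51.79
Σy  = 243.06 + 68.76 = 311.82
Σx² = 178.1672 + 17.05² = 178.1672 + 290.7025 = 468.8697
Σxy = 1118.6437 + 17.05×68.76 = 1118.6437 + 1172.3580 = 2291.0017

Step 2: Recompute the slope with b₁ = (nΣxy − ΣxΣy) / (nΣx² − (Σx)²)
Numerator   = 9×2291.0017 − 51.79×311.82 = 20619.0153 − 16149.1578 = 4469.8575
Denominator = 9×468.8697 − 51.79² = 4219.8273 − 2682.2041 = 1537.6232
b₁(new) = 4469.8575 / 1537.6232 = 2.9070

(Same formula on the original sums: (8×1118.6437 − 34.74×243.06) / (8×178.1672 − 34.74²) = 505.2452 / 218.4700 = 2.3127, matching the given fit.)

Step 3: Change in slope
Δβ₁ = 2.9070 − 2.3127 = +0.5943
Relative change = +0.5943 / 2.3127 × 100% = +25.7%
→ the slope increases when the point is added.

Because the point sits above the extension of the original line at a high-leverage x, it tilts the fit up.
In practice: check such a point for data-entry or measurement error.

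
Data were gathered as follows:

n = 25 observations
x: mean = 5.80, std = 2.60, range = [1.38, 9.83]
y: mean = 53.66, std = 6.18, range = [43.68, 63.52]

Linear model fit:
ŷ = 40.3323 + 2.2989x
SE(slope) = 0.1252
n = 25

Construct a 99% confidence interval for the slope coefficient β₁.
The 99% CI for β₁ is (1.9474, 2.6504)

Confidence interval for the slope:

The 99% CI for β₁ is: β̂₁ ± t*(α/2, n-2) × SE(β̂₁)

Step 1: Find critical t-value
- Confidence level = 0.99
- Degrees of freedom = n - 2 = 25 - 2 = 23
- t*(α/2, 23) = 2.8073

Step 2: Calculate margin of error
Margin = 2.8073 × 0.1252 = 0.3515

Step 3: Construct interval
CI = 2.2989 ± 0.3515
CI = (1.9474, 2.6504)

Interpretation: intervals built this way capture the true β₁ in 99% of repeated samples; here the plausible range for the per-unit effect of x on y is 1.9474 to 2.6504.
Since 0 is outside the interval, a two-sided test at α = 0.01 would reject H₀: β₁ = 0.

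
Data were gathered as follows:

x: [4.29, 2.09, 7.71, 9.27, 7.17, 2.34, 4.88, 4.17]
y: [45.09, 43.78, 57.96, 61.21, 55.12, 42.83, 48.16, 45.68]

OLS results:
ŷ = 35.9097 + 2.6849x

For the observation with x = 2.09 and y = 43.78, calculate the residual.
Residual = 2.2589

The residual is the difference between the actual value and the predicted value:

Residual = y - ŷ

Step 1: Calculate predicted value
ŷ = 35.9097 + 2.6849 × 2.09
ŷ = 41.5211

Step 2: Calculate residual
Residual = 43.78 - 41.5211
Residual = 2.2589

The residual is positive, so the observed y = 43.78 sits above the regression line (the line underestimates it by 2.2589).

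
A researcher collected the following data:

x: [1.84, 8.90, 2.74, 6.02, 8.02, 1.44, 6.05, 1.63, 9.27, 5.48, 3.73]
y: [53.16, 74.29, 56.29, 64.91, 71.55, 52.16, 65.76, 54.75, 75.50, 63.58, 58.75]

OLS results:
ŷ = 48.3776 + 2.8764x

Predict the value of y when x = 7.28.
ŷ = 69.3178

To predict y for x = 7.28, substitute into the regression equation:

ŷ = 48.3776 + 2.8764 × 7.28
ŷ = 48.3776 + 20.9402
ŷ = 69.3178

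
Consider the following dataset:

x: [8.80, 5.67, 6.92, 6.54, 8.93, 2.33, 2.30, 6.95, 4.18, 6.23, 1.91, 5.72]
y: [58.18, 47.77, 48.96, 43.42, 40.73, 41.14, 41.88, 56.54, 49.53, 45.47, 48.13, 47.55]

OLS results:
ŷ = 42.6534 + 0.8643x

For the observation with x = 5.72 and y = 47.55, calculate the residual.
Residual = -0.0472

The residual is the difference between the actual value and the predicted value:

Residual = y - ŷ

Step 1: Calculate predicted value
ŷ = 42.6534 + 0.8643 × 5.72
ŷ = 47.5972

Step 2: Calculate residual
Residual = 47.55 - 47.5972
Residual = -0.0472

Sign check: y < ŷ, so the point is below the line and the fit overestimates here.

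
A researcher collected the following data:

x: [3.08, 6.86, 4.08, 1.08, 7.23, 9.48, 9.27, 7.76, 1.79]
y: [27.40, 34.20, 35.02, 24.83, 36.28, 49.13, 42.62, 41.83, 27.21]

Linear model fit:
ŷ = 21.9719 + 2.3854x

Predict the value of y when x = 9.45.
ŷ = 44.5139

Plug x = 9.45 into the fitted line:

ŷ = 21.9719 + 2.3854 × 9.45
ŷ = 21.9719 + 22.5420
ŷ = 44.5139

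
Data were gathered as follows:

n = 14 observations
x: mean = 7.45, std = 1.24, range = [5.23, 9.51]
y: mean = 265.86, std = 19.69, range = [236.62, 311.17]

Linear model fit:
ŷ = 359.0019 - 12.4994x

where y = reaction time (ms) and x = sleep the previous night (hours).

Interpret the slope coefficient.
An increase of one hour in sleep is associated with a 12.4994 ms decrease in predicted reaction time.

The slope coefficient β₁ = -12.4994 represents the marginal effect of sleep on reaction time.

Interpretation:
- Sleep up by 1 hour → predicted reaction time decreases by 12.4994 ms
- This is a linear approximation: the same per-unit change is assumed across the whole observed x range
- The slope describes association in these data, not necessarily a causal effect

(β₀ = 359.0019 is the fitted value at x = 0 and is not part of the slope interpretation.)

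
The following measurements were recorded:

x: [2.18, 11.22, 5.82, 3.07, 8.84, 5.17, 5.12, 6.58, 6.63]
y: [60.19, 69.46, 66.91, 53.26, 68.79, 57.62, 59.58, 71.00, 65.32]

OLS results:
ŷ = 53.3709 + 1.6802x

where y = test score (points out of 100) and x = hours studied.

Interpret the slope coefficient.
An increase of one hour in study time is associated with a 1.6802 points increase in predicted test score.

The slope coefficient β₁ = 1.6802 represents the marginal effect of study time on test score.

Interpretation:
- Study time up by 1 hour → predicted test score increases by 1.6802 points
- The effect is assumed constant over the observed range of x (linearity)
- The slope describes association in these data, not necessarily a causal effect

The intercept β₀ = 53.3709 is the predicted test score when study time = 0; since the smallest observed x is 2.18, this is an extrapolation and mainly anchors the line.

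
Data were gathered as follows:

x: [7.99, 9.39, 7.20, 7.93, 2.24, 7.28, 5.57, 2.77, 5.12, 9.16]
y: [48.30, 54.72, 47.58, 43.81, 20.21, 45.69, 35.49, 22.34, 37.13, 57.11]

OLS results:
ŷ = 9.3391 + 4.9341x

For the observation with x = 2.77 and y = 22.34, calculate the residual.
Residual = -0.6666

The residual is the difference between the actual value and the predicted value:

Residual = y - ŷ

Step 1: Calculate predicted value
ŷ = 9.3391 + 4.9341 × 2.77
ŷ = 23.0066

Step 2: Calculate residual
Residual = 22.34 - 23.0066
Residual = -0.6666

The residual is negative, so the observed y = 22.34 sits below the regression line (the line overestimates it by 0.6666).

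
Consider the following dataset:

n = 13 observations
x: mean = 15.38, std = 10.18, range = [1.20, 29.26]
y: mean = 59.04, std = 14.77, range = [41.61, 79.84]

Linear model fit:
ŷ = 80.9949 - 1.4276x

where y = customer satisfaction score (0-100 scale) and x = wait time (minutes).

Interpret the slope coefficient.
For each additional minute of wait time, predicted satisfaction score decreases by approximately 1.4276 points.

The slope coefficient β₁ = -1.4276 represents the marginal effect of wait time on satisfaction score.

Interpretation:
- Wait time up by 1 minute → predicted satisfaction score decreases by 1.4276 points
- The effect is assumed constant over the observed range of x (linearity)

The intercept β₀ = 80.9949 is the predicted satisfaction score when wait time = 0; since the smallest observed x is 1.20, this is an extrapolation and mainly anchors the line.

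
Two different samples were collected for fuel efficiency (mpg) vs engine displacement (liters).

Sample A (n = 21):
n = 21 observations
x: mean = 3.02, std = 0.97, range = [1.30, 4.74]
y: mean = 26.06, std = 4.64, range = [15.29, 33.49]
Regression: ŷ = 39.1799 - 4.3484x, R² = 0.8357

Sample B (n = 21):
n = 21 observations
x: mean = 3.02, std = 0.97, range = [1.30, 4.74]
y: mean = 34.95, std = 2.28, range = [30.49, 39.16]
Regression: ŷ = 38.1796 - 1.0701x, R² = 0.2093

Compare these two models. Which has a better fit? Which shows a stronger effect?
Model A has the better fit (R² = 0.8357 vs 0.2093). Model A shows the stronger effect (|β₁| = 4.3484 vs 1.0701).

Model Comparison:

Fit — compare R²:
- Model A: R² = 0.8357 → 83.57% of variance in fuel efficiency explained
- Model B: R² = 0.2093 → 20.93% of variance in fuel efficiency explained
- 0.8357 > 0.2093 → Model A has the better fit

Effect size (slope magnitude):
- Model A: β₁ = -4.3484 → predicted fuel efficiency falls 4.3484 mpg per additional liter of engine displacement
- Model B: β₁ = -1.0701 → predicted fuel efficiency falls 1.0701 mpg per additional liter of engine displacement
- |-4.3484| > |-1.0701| → Model A shows the stronger marginal effect

Note: The two samples could reflect different populations, time periods, or measurement quality.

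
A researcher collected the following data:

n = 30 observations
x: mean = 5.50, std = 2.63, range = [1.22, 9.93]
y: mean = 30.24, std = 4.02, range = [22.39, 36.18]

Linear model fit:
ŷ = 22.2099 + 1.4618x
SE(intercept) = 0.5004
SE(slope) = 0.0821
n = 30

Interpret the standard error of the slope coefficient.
SE(β̂₁) = 0.0821 is the estimated standard deviation of the slope estimate across repeated samples; relative to β̂₁ = 1.4618 that is 5.6%, a precise estimate.

SE(β̂₁) = 0.0821 says: if we drew many samples of n = 30 from the same population and refit each time, the fitted slopes would scatter with a standard deviation of roughly 0.0821 around the true β₁.

Relative precision:
- SE / |β̂₁| = 0.0821 / 1.4618 = 5.6%
- Rule of thumb (under 20%: precise; 20% to under 50%: moderately precise; 50% or more: imprecise) → precise

Link to the t-test: t = β̂₁ / SE(β̂₁) = 1.4618 / 0.0821 = 17.8051, the statistic for H₀: β₁ = 0.

What drives SE(β̂₁): more residual scatter → larger SE; wider spread of x values → smaller SE.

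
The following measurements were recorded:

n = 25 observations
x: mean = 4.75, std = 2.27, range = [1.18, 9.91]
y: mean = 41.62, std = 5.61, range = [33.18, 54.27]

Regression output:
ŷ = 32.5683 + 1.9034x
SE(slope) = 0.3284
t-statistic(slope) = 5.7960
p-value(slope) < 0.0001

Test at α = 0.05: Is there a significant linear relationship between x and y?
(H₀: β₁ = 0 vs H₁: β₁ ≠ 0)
Since p-value < 0.0001 < α = 0.05, reject H₀ — the slope is significantly different from 0.

Hypothesis test for the slope coefficient:

H₀: β₁ = 0 (no linear relationship)
H₁: β₁ ≠ 0 (linear relationship exists)

Test statistic: t = β̂₁ / SE(β̂₁) = 1.9034 / 0.3284 = 5.7960

The p-value (<0.0001) is the probability, under H₀, of a t-statistic at least as extreme as |t| = 5.7960 (two-sided, df = n − 2 = 23).

Decision rule: reject H₀ if p-value < α.
p-value < 0.0001 < α = 0.05 → reject H₀.

Conclusion: the linear association between x and y is significant at the 5% level.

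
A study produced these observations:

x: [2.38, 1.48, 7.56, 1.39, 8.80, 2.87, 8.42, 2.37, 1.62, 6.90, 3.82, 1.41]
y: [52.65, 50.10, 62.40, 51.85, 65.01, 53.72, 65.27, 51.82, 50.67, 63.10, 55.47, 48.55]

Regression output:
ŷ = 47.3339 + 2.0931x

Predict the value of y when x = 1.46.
ŷ = 50.3898

Plug x = 1.46 into the fitted line:

ŷ = 47.3339 + 2.0931 × 1.46
ŷ = 47.3339 + 3.0559
ŷ = 50.3898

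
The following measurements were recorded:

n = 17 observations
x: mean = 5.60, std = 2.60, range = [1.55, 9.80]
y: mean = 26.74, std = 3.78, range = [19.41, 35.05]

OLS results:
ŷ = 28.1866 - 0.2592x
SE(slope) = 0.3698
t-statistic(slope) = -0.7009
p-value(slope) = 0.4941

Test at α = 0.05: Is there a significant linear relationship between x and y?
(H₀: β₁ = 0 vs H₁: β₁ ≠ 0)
p-value = 0.4941 ≥ α = 0.05, so we fail to reject H₀. The relationship is not significant.

Hypothesis test for the slope coefficient:

H₀: β₁ = 0 (no linear relationship)
H₁: β₁ ≠ 0 (linear relationship exists)

Test statistic: t = β̂₁ / SE(β̂₁) = -0.2592 / 0.3698 = -0.7009

With df = 15, the two-sided p-value for |t| = 0.7009 is 0.4941.

Decision rule: reject H₀ if p-value < α.
p-value = 0.4941 ≥ α = 0.05 → fail to reject H₀.

Conclusion: the linear association between x and y is not significant at the 5% level.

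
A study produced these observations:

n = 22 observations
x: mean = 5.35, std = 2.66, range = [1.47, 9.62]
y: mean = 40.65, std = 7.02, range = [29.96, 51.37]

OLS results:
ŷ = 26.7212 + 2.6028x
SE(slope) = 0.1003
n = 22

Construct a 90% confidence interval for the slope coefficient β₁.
The 90% CI for β₁ is (2.4298, 2.7758)

Confidence interval for the slope:

The 90% CI for β₁ is: β̂₁ ± t*(α/2, n-2) × SE(β̂₁)

Step 1: Find critical t-value
- Confidence level = 0.9
- Degrees of freedom = n - 2 = 22 - 2 = 20
- t*(α/2, 20) = 1.7247

Step 2: Calculate margin of error
Margin = 1.7247 × 0.1003 = 0.1730

Step 3: Construct interval
CI = 2.6028 ± 0.1730
CI = (2.4298, 2.7758)

Interpretation: intervals built this way capture the true β₁ in 90% of repeated samples; here the plausible range for the per-unit effect of x on y is 2.4298 to 2.7758.
Since 0 is outside the interval, a two-sided test at α = 0.10 would reject H₀: β₁ = 0.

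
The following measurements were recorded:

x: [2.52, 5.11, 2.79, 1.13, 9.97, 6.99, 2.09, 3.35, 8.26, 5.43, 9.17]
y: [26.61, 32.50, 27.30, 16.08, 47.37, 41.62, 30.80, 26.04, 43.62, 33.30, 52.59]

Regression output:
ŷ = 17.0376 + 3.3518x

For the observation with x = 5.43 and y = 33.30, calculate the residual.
Residual = -1.9379

The residual is the difference between the actual value and the predicted value:

Residual = y - ŷ

Step 1: Calculate predicted value
ŷ = 17.0376 + 3.3518 × 5.43
ŷ = 35.2379

Step 2: Calculate residual
Residual = 33.30 - 35.2379
Residual = -1.9379

The residual is negative, so the observed y = 33.30 sits below the regression line (the line overestimates it by 1.9379).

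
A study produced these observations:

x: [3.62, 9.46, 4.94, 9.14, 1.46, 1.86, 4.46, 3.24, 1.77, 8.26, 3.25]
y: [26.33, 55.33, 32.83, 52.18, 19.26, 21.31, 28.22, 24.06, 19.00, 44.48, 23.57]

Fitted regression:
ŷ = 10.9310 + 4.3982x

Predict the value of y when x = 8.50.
ŷ = 48.3157

x = 8.50 lies inside the observed range [1.46, 9.46], so the fitted equation applies directly:

ŷ = 10.9310 + 4.3982 × 8.50
ŷ = 10.9310 + 37.3847
ŷ = 48.3157

This is the fitted mean response at that x — an individual observation would come with a wider prediction interval.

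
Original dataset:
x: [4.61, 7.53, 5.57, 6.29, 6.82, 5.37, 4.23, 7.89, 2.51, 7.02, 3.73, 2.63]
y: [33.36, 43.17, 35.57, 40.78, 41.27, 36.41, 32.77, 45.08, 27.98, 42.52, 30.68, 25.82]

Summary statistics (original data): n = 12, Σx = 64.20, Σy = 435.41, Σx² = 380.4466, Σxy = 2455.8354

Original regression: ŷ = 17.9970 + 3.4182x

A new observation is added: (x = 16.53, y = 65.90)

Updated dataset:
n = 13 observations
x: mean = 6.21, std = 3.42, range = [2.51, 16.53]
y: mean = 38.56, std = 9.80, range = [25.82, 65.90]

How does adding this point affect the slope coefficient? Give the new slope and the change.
New slope β₁ = 2.8357 versus 3.4182 before: a change of -0.5825 (-17.0%).

x = 16.53 lies well outside the original x-range [2.51, 7.89] (x̄ ≈ 5.35), so this observation has high leverage and can move the slope substantially.

Step 1: Update the sums with the new point (n goes from 12 to 13)
Σx  = 64.20 + 16.53 = 80.73
Σy  = 435.41 + 65.90 = 501.31
Σx² = 380.4466 + 16.53² = 380.4466 + 273.2409 = 653.6875
Σxy = 2455.8354 + 16.53×65.90 = 2455.8354 + 1089.3270 = 3545.1624

Step 2: Recompute the slope with b₁ = (nΣxy − ΣxΣy) / (nΣx² − (Σx)²)
Numerator   = 13×3545.1624 − 80.73×501.31 = 46087.1112 − 40470.7563 = 5616.3549
Denominator = 13×653.6875 − 80.73² = 8497.9375 − 6517.3329 = 1980.6046
b₁(new) = 5616.3549 / 1980.6046 = 2.8357

(Same formula on the original sums: (12×2455.8354 − 64.20×435.41) / (12×380.4466 − 64.20²) = 1516.7028 / 443.7192 = 3.4182, matching the given fit.)

Step 3: Change in slope
Δβ₁ = 2.8357 − 3.4182 = -0.5825
Relative change = -0.5825 / 3.4182 × 100% = -17.0%
→ the slope decreases when the point is added.

A high-leverage point only changes the slope if it is off the original line; here y = 65.90 is below the original trend, so the slope decreases.
In practice: check such a point for data-entry or measurement error; examine leverage (hᵢ) and Cook's distance rather than deleting it automatically.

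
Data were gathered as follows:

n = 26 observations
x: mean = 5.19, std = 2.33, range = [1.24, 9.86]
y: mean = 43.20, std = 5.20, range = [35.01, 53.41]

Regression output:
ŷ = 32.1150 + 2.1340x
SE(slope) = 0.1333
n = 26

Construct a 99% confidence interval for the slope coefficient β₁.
The 99% CI for β₁ is (1.7612, 2.5068)

Confidence interval for the slope:

The 99% CI for β₁ is: β̂₁ ± t*(α/2, n-2) × SE(β̂₁)

Step 1: Find critical t-value
- Confidence level = 0.99
- Degrees of freedom = n - 2 = 26 - 2 = 24
- t*(α/2, 24) = 2.7969

Step 2: Calculate margin of error
Margin = 2.7969 × 0.1333 = 0.3728

Step 3: Construct interval
CI = 2.1340 ± 0.3728
CI = (1.7612, 2.5068)

Interpretation: We are 99% confident that the true slope β₁ lies between 1.7612 and 2.5068.
Since 0 is outside the interval, a two-sided test at α = 0.01 would reject H₀: β₁ = 0.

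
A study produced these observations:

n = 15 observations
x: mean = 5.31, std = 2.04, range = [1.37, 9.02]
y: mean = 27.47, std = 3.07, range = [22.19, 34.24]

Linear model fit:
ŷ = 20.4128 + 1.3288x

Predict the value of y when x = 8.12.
ŷ = 31.2027

To predict y for x = 8.12, substitute into the regression equation:

ŷ = 20.4128 + 1.3288 × 8.12
ŷ = 20.4128 + 10.7899
ŷ = 31.2027

This is the fitted mean response at that x — an individual observation would come with a wider prediction interval.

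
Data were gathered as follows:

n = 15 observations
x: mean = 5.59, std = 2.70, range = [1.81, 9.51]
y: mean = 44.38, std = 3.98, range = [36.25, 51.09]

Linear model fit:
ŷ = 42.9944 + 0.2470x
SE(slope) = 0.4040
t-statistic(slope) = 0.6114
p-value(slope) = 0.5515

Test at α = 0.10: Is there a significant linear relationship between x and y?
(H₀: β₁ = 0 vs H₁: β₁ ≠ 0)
p-value = 0.5515 ≥ α = 0.10, so we fail to reject H₀. The relationship is not significant.

Hypothesis test for the slope coefficient:

H₀: β₁ = 0 (no linear relationship)
H₁: β₁ ≠ 0 (linear relationship exists)

Test statistic: t = β̂₁ / SE(β̂₁) = 0.2470 / 0.4040 = 0.6114

With df = 13, the two-sided p-value for |t| = 0.6114 is 0.5515.

Decision rule: reject H₀ if p-value < α.
p-value = 0.5515 ≥ α = 0.10 → fail to reject H₀.

At α = 0.10 the data do not provide convincing evidence of a nonzero slope.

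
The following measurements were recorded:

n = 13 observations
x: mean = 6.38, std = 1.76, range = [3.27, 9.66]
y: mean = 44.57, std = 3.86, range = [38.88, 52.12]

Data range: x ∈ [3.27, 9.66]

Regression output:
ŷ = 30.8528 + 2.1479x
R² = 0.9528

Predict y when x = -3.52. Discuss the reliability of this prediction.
The equation gives ŷ = 23.2922; however x = -3.52 is 6.79 units below the observed range, so this extrapolated value should not be trusted.

Prediction calculation:
ŷ = 30.8528 + 2.1479 × (-3.52)
ŷ = 23.2922

Reliability:
- Data range: x ∈ [3.27, 9.66]
- Prediction point: x = -3.52 is 6.79 units below the observed range → this is EXTRAPOLATION, not interpolation

Why that matters here:
- The standard error of prediction grows with (x − x̄)², and x = -3.52 is far from x̄ = 6.38
- Real relationships often flatten, saturate, or turn nonlinear at extremes
- There are no observations near this x to validate the fitted line there

The R² = 0.9528 only validates the fit within [3.27, 9.66]; treat ŷ = 23.2922 with caution.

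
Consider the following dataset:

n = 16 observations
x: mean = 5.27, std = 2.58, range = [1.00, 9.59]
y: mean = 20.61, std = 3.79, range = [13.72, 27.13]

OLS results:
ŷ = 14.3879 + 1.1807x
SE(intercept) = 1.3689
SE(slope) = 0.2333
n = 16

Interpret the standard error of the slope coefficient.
The slope 1.1807 is pinned down to within about ±0.2333 (one SE) by these data — relative uncertainty 19.8%, i.e. precise.

SE(β̂₁) = s / √Sxx, where s is the residual standard deviation and Sxx = Σ(x − x̄)². It is the yardstick for how far β̂₁ = 1.1807 could plausibly be from the true slope.

Relative precision:
- SE / |β̂₁| = 0.2333 / 1.1807 = 19.8%
- Rule of thumb (under 20%: precise; 20% to under 50%: moderately precise; 50% or more: imprecise) → precise

Rough 95% range (±2 SE): 1.1807 ± 0.4666 → (0.7141, 1.6473).

What drives SE(β̂₁): more residual scatter → larger SE; larger n (here n = 16) → smaller SE; wider spread of x values → smaller SE.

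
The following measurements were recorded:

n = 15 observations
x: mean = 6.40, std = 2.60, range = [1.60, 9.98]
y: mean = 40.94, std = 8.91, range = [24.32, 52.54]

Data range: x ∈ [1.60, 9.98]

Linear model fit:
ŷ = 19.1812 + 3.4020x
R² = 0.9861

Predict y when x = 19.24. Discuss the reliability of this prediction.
ŷ = 84.6357 (extrapolation — x = 19.24 lies outside [1.60, 9.98], so reliability is low).

Prediction calculation:
ŷ = 19.1812 + 3.4020 × 19.24
ŷ = 84.6357

Reliability:
- Data range: x ∈ [1.60, 9.98]
- Prediction point: x = 19.24 is 9.26 units above the observed range → this is EXTRAPOLATION, not interpolation

Why that matters here:
- The linear relationship may not hold outside the observed range
- Real relationships often flatten, saturate, or turn nonlinear at extremes

A defensible statement: 'if the linear trend continued to x = 19.24, y would be about 84.6357' — the premise is untested.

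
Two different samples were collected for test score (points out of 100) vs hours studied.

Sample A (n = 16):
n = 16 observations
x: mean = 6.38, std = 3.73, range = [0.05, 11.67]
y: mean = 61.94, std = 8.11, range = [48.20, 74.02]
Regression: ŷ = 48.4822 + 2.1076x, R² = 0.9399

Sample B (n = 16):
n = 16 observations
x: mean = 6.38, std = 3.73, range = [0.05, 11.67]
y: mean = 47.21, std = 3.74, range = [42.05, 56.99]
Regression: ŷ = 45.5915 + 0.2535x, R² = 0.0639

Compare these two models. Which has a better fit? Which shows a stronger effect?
Model A has the better fit (R² = 0.9399 vs 0.0639). Model A shows the stronger effect (|β₁| = 2.1076 vs 0.2535).

Model Comparison:

Goodness of fit (R²):
- Model A: R² = 0.9399 → 93.99% of variance in test score explained
- Model B: R² = 0.0639 → 6.39% of variance in test score explained
- 0.9399 > 0.0639 → Model A has the better fit

Effect size (slope magnitude):
- Model A: β₁ = 2.1076 → predicted test score rises 2.1076 points per additional hour of study time
- Model B: β₁ = 0.2535 → predicted test score rises 0.2535 points per additional hour of study time
- |2.1076| > |0.2535| → Model A shows the stronger marginal effect

Notes:
- R² measures how tightly points cluster around the line; β₁ measures how steep the line is — they answer different questions.
- A steeper slope doesn't make a better model if the scatter around the line is large.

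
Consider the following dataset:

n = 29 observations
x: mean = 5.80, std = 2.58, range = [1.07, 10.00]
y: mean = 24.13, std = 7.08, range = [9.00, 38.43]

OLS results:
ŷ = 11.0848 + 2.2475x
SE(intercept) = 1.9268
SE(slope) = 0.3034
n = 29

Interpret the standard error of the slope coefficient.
SE(slope) = 0.3034 measures the uncertainty in the estimated slope. The coefficient is estimated precisely (SE/|β̂₁| = 13.5%).

What SE measures:
- The standard error quantifies the sampling variability of the coefficient estimate
- It is the estimated standard deviation of β̂₁ across hypothetical repeated samples of the same size
- Smaller SE → more precise estimate

Relative precision:
- SE / |β̂₁| = 0.3034 / 2.2475 = 13.5%
- Rule of thumb (under 20%: precise; 20% to under 50%: moderately precise; 50% or more: imprecise) → precise

Link to the t-test: t = β̂₁ / SE(β̂₁) = 2.2475 / 0.3034 = 7.4077, the statistic for H₀: β₁ = 0.

What drives SE(β̂₁): wider spread of x values → smaller SE.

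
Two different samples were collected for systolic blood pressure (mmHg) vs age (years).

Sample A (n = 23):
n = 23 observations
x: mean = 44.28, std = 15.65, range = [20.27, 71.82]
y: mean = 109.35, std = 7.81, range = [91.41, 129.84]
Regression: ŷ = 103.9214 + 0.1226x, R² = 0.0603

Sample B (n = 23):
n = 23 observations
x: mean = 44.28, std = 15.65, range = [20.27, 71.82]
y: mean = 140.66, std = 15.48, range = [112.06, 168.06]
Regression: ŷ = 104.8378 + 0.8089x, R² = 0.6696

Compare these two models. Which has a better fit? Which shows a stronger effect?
Model B has the better fit (R² = 0.6696 vs 0.0603). Model B shows the stronger effect (|β₁| = 0.8089 vs 0.1226).

Model Comparison:

Which explains more variance? (R²)
- Model A: R² = 0.0603 → 6.03% of variance in blood pressure explained
- Model B: R² = 0.6696 → 66.96% of variance in blood pressure explained
- 0.6696 > 0.0603 → Model B has the better fit

Strength of effect — compare |β₁|:
- Model A: β₁ = 0.1226 → predicted blood pressure rises 0.1226 mmHg per additional year of age
- Model B: β₁ = 0.8089 → predicted blood pressure rises 0.8089 mmHg per additional year of age
- |0.1226| < |0.8089| → Model B shows the stronger marginal effect

Note: R² measures how tightly points cluster around the line; β₁ measures how steep the line is — they answer different questions.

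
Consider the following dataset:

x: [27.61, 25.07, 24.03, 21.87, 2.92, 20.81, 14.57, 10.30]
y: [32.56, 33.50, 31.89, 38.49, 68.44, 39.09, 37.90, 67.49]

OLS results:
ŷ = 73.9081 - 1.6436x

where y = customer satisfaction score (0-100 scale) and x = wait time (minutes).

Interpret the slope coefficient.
An increase of one minute in wait time is associated with a 1.6436 points decrease in predicted satisfaction score.

The slope coefficient β₁ = -1.6436 represents the marginal effect of wait time on satisfaction score.

Interpretation:
- Wait time up by 1 minute → predicted satisfaction score decreases by 1.6436 points
- The effect is assumed constant over the observed range of x (linearity)
- The sign (−) gives the direction; the magnitude 1.6436 gives the size of the effect per minute

The intercept β₀ = 73.9081 is the predicted satisfaction score when wait time = 0; since the smallest observed x is 2.92, this is an extrapolation and mainly anchors the line.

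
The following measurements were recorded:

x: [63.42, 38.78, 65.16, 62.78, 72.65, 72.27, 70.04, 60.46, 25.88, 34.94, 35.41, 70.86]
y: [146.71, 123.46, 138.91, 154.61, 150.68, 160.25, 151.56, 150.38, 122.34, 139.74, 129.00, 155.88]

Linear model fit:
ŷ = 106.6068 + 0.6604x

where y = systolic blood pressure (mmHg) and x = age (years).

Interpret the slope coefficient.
An increase of one year in age is associated with a 0.6604 mmHg increase in predicted blood pressure.

The slope coefficient β₁ = 0.6604 represents the marginal effect of age on blood pressure.

Interpretation:
- Age up by 1 year → predicted blood pressure increases by 0.6604 mmHg
- This is a linear approximation: the same per-unit change is assumed across the whole observed x range
- The slope describes association in these data, not necessarily a causal effect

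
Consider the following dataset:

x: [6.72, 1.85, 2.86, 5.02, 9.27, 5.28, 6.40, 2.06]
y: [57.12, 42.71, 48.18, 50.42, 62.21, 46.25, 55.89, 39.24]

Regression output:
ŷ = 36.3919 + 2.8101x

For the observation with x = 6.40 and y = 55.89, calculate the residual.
Residual = 1.5135

The residual is the difference between the actual value and the predicted value:

Residual = y - ŷ

Step 1: Calculate predicted value
ŷ = 36.3919 + 2.8101 × 6.40
ŷ = 54.3765

Step 2: Calculate residual
Residual = 55.89 - 54.3765
Residual = 1.5135

The residual is positive, so the observed y = 55.89 sits above the regression line (the line underestimates it by 1.5135).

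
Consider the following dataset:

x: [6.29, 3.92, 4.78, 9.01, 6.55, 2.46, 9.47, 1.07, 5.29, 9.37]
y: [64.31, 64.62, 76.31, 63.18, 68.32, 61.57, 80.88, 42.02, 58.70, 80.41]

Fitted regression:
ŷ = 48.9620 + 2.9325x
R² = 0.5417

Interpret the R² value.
The model explains 54.17% of the variance in y (R² = 0.5417), leaving 45.83% unexplained; the fit is moderate.

R² = 1 − SS_res/SS_tot compares the residual scatter to the total scatter of y about its mean.

Here R² = 0.5417:
- Explained: 54.17% of the variation in y
- Unexplained (residual): 100% − 54.17% = 45.83%
- Rule of thumb (below 0.3 weak; 0.3 to below 0.7 moderate; 0.7 and above strong) → moderate

Note: R² never decreases when predictors are added, so it should not be used alone to compare models of different size.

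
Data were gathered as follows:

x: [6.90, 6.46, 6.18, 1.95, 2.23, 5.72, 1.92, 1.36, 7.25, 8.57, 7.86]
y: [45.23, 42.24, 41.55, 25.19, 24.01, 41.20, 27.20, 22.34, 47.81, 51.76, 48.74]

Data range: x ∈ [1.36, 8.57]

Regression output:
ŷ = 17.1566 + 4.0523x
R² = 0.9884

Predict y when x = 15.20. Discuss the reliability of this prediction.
The equation gives ŷ = 78.7516; however x = 15.20 is 6.63 units above the observed range, so this extrapolated value should not be trusted.

Prediction calculation:
ŷ = 17.1566 + 4.0523 × 15.20
ŷ = 78.7516

Reliability:
- Data range: x ∈ [1.36, 8.57]
- Prediction point: x = 15.20 is 6.63 units above the observed range → this is EXTRAPOLATION, not interpolation

Why that matters here:
- The standard error of prediction grows with (x − x̄)², and x = 15.20 is far from x̄ = 5.13
- R² describes fit only over the sampled x values; it says nothing about behaviour beyond them
- Real relationships often flatten, saturate, or turn nonlinear at extremes

A defensible statement: 'if the linear trend continued to x = 15.20, y would be about 78.7516' — the premise is untested.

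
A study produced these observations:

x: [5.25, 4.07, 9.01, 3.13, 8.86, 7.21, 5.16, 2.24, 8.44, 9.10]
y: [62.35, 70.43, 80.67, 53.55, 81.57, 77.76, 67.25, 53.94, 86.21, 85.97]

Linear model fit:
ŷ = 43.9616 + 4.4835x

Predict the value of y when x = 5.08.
ŷ = 66.7378

To predict y for x = 5.08, substitute into the regression equation:

ŷ = 43.9616 + 4.4835 × 5.08
ŷ = 43.9616 + 22.7762
ŷ = 66.7378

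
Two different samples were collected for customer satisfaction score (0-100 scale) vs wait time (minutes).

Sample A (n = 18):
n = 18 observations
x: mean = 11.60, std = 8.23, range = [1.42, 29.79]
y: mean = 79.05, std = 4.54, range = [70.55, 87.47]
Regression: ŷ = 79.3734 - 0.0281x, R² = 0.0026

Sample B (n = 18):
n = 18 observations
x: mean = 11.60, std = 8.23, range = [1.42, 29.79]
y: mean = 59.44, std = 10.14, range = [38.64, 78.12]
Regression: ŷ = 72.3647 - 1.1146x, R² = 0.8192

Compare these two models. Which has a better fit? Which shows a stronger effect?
Model B has the better fit (R² = 0.8192 vs 0.0026). Model B shows the stronger effect (|β₁| = 1.1146 vs 0.0281).

Model Comparison:

Goodness of fit (R²):
- Model A: R² = 0.0026 → 0.26% of variance in satisfaction score explained
- Model B: R² = 0.8192 → 81.92% of variance in satisfaction score explained
- 0.8192 > 0.0026 → Model B has the better fit

Effect size (slope magnitude):
- Model A: β₁ = -0.0281 → predicted satisfaction score falls 0.0281 points per additional minute of wait time
- Model B: β₁ = -1.1146 → predicted satisfaction score falls 1.1146 points per additional minute of wait time
- |-0.0281| < |-1.1146| → Model B shows the stronger marginal effect

Notes:
- R² measures how tightly points cluster around the line; β₁ measures how steep the line is — they answer different questions.
- A steeper slope doesn't make a better model if the scatter around the line is large.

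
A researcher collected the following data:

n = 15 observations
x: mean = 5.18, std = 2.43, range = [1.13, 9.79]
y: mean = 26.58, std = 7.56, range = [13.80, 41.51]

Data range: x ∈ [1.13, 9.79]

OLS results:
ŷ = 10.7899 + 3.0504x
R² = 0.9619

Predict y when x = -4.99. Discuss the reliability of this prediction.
ŷ = -4.4316 (extrapolation — x = -4.99 lies outside [1.13, 9.79], so reliability is low).

Prediction calculation:
ŷ = 10.7899 + 3.0504 × (-4.99)
ŷ = -4.4316

Reliability:
- Data range: x ∈ [1.13, 9.79]
- Prediction point: x = -4.99 is 6.12 units below the observed range → this is EXTRAPOLATION, not interpolation

Why that matters here:
- The linear relationship may not hold outside the observed range
- R² describes fit only over the sampled x values; it says nothing about behaviour beyond them
- The standard error of prediction grows with (x − x̄)², and x = -4.99 is far from x̄ = 5.18

Report the number if required, but flag clearly that it is an extrapolation.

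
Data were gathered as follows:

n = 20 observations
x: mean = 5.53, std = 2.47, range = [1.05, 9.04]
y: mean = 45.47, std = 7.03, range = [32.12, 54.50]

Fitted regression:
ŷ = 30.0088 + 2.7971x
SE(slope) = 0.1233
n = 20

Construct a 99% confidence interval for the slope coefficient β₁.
The 99% CI for β₁ is (2.4422, 3.1520)

Confidence interval for the slope:

The 99% CI for β₁ is: β̂₁ ± t*(α/2, n-2) × SE(β̂₁)

Step 1: Find critical t-value
- Confidence level = 0.99
- Degrees of freedom = n - 2 = 20 - 2 = 18
- t*(α/2, 18) = 2.8784

Step 2: Calculate margin of error
Margin = 2.8784 × 0.1233 = 0.3549

Step 3: Construct interval
CI = 2.7971 ± 0.3549
CI = (2.4422, 3.1520)

Interpretation: intervals built this way capture the true β₁ in 99% of repeated samples; here the plausible range for the per-unit effect of x on y is 2.4422 to 3.1520.
The interval does not include 0, suggesting a significant linear relationship.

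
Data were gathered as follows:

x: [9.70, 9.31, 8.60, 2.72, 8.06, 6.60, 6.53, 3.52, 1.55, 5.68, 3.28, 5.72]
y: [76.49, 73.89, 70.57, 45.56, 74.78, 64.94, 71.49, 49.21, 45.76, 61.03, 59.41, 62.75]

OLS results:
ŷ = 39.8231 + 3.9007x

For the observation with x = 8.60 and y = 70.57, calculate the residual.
Residual = -2.7991

The residual is the difference between the actual value and the predicted value:

Residual = y - ŷ

Step 1: Calculate predicted value
ŷ = 39.8231 + 3.9007 × 8.60
ŷ = 73.3691

Step 2: Calculate residual
Residual = 70.57 - 73.3691
Residual = -2.7991

Sign check: y < ŷ, so the point is below the line and the fit overestimates here.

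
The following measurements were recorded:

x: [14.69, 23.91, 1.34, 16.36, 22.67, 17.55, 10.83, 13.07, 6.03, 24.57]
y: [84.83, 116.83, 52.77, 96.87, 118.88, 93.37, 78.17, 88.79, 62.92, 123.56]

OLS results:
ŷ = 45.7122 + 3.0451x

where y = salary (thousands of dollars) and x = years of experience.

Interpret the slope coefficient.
On average, salary is about 3.0451 thousand dollars higher for every extra year of experience.

β₁ = 3.0451 is the change in predicted salary (thousand dollars) per additional year of experience.

Interpretation:
- Experience up by 1 year → predicted salary increases by 3.0451 thousand dollars
- This is a linear approximation: the same per-unit change is assumed across the whole observed x range
- The slope describes association in these data, not necessarily a causal effect

(β₀ = 45.7122 is the fitted value at x = 0 and is not part of the slope interpretation.)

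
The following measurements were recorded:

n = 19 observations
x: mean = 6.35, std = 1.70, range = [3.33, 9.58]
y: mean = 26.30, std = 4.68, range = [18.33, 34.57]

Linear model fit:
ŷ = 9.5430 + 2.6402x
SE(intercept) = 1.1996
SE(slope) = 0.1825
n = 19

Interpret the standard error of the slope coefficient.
SE(β̂₁) = 0.1825 is the estimated standard deviation of the slope estimate across repeated samples; relative to β̂₁ = 2.6402 that is 6.9%, a precise estimate.

What SE measures:
- The standard error quantifies the sampling variability of the coefficient estimate
- It is the estimated standard deviation of β̂₁ across hypothetical repeated samples of the same size
- Smaller SE → more precise estimate

Relative precision:
- SE / |β̂₁| = 0.1825 / 2.6402 = 6.9%
- Rule of thumb (under 20%: precise; 20% to under 50%: moderately precise; 50% or more: imprecise) → precise

Link to the t-test: t = β̂₁ / SE(β̂₁) = 2.6402 / 0.1825 = 14.4668, the statistic for H₀: β₁ = 0.

What drives SE(β̂₁): wider spread of x values → smaller SE.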